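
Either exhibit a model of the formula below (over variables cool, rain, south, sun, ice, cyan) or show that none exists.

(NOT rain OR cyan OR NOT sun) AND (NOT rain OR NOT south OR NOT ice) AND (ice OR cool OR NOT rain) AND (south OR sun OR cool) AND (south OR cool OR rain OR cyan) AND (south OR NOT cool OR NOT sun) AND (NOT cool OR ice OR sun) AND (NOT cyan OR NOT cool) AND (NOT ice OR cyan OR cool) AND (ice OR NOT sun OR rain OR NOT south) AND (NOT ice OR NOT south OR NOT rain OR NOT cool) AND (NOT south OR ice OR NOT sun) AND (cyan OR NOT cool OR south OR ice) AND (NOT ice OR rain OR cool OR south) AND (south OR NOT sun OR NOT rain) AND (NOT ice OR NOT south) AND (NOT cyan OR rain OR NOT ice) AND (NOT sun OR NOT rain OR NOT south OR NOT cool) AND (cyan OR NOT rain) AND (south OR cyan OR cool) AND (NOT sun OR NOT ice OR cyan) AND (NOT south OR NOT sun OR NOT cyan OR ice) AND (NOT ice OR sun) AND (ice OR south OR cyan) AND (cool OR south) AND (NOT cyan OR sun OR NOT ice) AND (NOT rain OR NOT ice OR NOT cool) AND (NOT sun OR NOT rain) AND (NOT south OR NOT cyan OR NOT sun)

Try cyan = true.
The clause (NOT cool) is unit, so cool = false.
The clause (south) is unit, so south = true.
The clause (NOT ice) is unit, so ice = false.
The clause (NOT rain) is unit, so rain = false.
The clause (NOT sun) is unit, so sun = false.
All clauses are satisfied.

cool ↦ false; rain ↦ false; south ↦ true; sun ↦ false; ice ↦ false; cyan ↦ true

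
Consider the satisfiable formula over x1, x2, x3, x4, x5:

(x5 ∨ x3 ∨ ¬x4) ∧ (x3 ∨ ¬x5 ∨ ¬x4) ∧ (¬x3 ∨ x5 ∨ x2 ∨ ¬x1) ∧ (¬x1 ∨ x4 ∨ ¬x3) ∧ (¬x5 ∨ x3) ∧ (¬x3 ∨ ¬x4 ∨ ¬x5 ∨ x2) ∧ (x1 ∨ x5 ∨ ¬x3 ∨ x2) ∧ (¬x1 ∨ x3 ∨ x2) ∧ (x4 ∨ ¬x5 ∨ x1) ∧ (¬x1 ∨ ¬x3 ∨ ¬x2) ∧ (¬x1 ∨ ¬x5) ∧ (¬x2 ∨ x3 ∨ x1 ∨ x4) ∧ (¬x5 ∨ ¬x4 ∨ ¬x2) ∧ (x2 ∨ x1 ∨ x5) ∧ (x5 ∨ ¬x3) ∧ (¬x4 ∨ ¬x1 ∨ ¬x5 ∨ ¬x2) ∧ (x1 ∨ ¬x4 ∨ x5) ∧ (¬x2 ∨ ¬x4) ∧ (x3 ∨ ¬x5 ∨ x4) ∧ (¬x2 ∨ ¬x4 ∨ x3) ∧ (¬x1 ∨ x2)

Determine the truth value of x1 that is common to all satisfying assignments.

True

Suppose x1 = False.
Try x5 = False.
(x2) alone gives x2 = True.
(¬x3) alone gives x3 = False.
(¬x4) alone gives x4 = False.
That conflicts with the unit clause (x4).
Undo x5 and try x5 = True.
(x3) alone gives x3 = True.
(x4) alone gives x4 = True.
(x2) alone gives x2 = True.
That conflicts with the unit clause (¬x2).
Either choice for x5 ends in contradiction.
So every satisfying assignment has x1 = True.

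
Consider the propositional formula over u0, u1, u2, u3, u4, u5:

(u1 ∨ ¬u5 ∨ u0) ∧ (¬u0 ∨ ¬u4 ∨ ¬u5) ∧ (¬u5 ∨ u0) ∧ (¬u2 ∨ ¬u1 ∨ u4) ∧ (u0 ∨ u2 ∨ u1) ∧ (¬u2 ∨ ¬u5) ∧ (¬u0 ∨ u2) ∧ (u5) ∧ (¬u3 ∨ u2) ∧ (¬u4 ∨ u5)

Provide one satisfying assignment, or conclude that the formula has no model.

The clause (u5) is unit, so u5 = True.
The clause (u0) is unit, so u0 = True.
The clause (¬u4) is unit, so u4 = False.
The clause (¬u2) is unit, so u2 = False.
Now (u2) is unsatisfied and unit — conflict.

UNSATISFIABLE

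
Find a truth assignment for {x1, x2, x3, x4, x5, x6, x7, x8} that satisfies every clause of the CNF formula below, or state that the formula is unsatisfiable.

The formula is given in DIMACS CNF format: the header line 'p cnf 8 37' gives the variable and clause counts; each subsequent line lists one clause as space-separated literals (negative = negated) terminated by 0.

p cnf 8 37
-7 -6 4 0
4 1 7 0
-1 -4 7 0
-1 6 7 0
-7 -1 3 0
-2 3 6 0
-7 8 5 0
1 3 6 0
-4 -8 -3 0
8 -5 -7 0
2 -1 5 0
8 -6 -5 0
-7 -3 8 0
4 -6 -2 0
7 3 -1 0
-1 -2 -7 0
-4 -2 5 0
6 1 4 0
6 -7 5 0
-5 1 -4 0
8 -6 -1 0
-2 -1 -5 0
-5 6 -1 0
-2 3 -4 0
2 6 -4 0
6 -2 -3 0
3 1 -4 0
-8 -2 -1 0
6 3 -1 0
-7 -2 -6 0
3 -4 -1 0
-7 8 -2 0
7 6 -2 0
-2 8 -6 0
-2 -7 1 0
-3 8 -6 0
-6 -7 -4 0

Try x7 = False.
Try x4 = False.
The clause (x1) is unit, so x1 = True.
The clause (x6) is unit, so x6 = True.
The clause (¬x2) is unit, so x2 = False.
The clause (x5) is unit, so x5 = True.
The clause (x8) is unit, so x8 = True.
The clause (x3) is unit, so x3 = True.
This assignment satisfies each clause.

x1=True, x2=False, x3=True, x4=False, x5=True, x6=True, x7=False, x8=True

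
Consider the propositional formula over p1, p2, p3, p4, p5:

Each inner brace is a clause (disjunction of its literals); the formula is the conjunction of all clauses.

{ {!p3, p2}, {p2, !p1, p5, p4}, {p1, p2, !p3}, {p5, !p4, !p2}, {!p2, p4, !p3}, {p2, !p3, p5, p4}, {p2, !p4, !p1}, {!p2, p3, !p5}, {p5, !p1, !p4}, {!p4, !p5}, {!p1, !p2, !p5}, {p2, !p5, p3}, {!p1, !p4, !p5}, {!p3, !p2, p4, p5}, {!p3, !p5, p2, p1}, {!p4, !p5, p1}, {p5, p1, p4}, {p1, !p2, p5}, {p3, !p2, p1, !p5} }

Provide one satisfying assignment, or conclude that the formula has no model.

Case p3 = false:
Case p2 = false:
From the singleton clause (!p5), p5 = false.
Case p1 = false:
From the singleton clause (p4), p4 = true.
All clauses are satisfied.

p1: false; p2: false; p3: false; p4: true; p5: false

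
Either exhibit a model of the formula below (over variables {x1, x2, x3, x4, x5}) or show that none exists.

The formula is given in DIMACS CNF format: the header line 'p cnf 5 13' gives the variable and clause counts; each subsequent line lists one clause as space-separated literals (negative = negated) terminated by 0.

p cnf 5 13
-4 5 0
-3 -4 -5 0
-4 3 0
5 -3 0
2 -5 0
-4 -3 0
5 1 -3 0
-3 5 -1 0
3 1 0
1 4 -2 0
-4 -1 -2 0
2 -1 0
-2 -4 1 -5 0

x1: True,  x2: True,  x3: True,  x4: False,  x5: True

Suppose x4 = False.
Suppose x5 = True.
The clause (x2) is unit, so x2 = True.
The clause (x1) is unit, so x1 = True.
All clauses hold; x3 can take either value.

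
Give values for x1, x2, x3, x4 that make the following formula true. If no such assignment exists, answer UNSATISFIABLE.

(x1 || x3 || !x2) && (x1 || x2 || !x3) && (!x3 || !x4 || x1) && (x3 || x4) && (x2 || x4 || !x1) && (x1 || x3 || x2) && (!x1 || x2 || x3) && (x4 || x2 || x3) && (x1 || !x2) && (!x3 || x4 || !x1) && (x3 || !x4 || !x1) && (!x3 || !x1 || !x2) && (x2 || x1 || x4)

x1 ↦ true,  x2 ↦ false,  x3 ↦ true,  x4 ↦ true

Suppose x3 = true.
Suppose x1 = true.
Unit clause (x4) forces x4 = true.
Unit clause (!x2) forces x2 = false.
This assignment satisfies each clause.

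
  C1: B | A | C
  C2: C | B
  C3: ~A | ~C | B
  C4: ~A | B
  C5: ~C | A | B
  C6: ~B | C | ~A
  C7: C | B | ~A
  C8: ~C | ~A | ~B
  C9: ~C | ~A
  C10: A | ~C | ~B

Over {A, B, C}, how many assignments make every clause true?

There are 2^3 = 8 truth assignments over (A, B, C).
Check each against the 10 clauses (columns in the order A, B, C):
  F F F  ✗ fails (B | A | C)
  F F T  ✗ fails (~C | A | B)
  F T F  ✓ satisfies all
  F T T  ✗ fails (A | ~C | ~B)
  T F F  ✗ fails (C | B)
  T F T  ✗ fails (~A | ~C | B)
  T T F  ✗ fails (~B | C | ~A)
  T T T  ✗ fails (~C | ~A | ~B)
1 of the 8 rows is a model.

1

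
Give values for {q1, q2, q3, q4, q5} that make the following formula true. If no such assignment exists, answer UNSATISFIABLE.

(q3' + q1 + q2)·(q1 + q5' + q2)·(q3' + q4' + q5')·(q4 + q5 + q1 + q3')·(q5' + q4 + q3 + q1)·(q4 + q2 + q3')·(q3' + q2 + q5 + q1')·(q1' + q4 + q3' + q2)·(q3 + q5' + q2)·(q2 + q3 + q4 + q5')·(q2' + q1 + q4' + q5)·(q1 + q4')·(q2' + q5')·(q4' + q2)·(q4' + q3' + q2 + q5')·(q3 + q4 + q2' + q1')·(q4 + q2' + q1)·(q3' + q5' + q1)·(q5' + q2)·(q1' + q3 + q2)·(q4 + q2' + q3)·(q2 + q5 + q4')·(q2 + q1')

q1 ↦ 1,  q2 ↦ 1,  q3 ↦ 1,  q4 ↦ 1,  q5 ↦ 0

Suppose q1 = 1.
From the singleton clause (q2), q2 = 1.
From the singleton clause (q5'), q5 = 0.
Suppose q3 = 1.
No clause remains; q4 is free.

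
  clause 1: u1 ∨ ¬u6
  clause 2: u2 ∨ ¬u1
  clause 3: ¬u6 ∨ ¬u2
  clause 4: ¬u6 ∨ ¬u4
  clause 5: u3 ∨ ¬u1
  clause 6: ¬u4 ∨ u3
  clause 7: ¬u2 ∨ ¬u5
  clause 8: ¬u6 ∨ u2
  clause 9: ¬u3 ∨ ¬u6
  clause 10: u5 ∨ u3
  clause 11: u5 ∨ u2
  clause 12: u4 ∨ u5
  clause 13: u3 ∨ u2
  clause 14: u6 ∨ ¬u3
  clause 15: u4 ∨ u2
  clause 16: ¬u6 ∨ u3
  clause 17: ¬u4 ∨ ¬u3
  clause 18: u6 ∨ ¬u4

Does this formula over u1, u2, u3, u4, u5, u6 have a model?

Branch on u1: set u1 = True.
Unit clause (u2) forces u2 = True.
Unit clause (¬u6) forces u6 = False.
Unit clause (u3) forces u3 = True.
That conflicts with the unit clause (¬u3).
Backtrack on u1: now try u1 = False.
Unit clause (¬u6) forces u6 = False.
Unit clause (¬u3) forces u3 = False.
Unit clause (¬u4) forces u4 = False.
Unit clause (u5) forces u5 = True.
Unit clause (¬u2) forces u2 = False.
That conflicts with the unit clause (u2).
Both values of u1 lead to a conflict.
No assignment satisfies every clause.

No, unsatisfiable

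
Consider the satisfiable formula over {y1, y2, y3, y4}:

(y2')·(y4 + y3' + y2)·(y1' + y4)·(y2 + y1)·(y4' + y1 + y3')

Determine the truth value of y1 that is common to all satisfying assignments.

True

Suppose y1 = 0.
From the singleton clause (y2'), y2 = 0.
But (y2) is also a unit clause — contradiction.
So every satisfying assignment has y1 = True.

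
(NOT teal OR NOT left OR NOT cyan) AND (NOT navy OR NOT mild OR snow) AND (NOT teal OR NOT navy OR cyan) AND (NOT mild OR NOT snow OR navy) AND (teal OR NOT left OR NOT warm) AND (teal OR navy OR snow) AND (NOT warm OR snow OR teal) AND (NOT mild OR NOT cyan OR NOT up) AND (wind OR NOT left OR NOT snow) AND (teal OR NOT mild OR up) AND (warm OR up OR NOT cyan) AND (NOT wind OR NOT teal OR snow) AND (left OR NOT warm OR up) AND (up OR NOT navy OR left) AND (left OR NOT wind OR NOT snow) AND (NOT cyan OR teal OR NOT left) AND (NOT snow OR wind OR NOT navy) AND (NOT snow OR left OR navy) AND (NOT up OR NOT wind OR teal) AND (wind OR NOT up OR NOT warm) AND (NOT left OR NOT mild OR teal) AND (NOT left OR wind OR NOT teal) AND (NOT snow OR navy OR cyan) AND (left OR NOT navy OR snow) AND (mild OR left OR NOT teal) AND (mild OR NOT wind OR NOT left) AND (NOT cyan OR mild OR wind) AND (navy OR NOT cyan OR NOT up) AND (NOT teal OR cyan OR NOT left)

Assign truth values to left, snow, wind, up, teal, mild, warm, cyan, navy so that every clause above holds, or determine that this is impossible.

left: false; snow: false; wind: false; up: true; teal: true; mild: true; warm: false; cyan: false; navy: false

Branch on teal: set teal = true.
Branch on left: set left = false.
(mild) alone gives mild = true.
Branch on navy: set navy = false.
(NOT snow) alone gives snow = false.
(NOT wind) alone gives wind = false.
Branch on cyan: set cyan = false.
Branch on warm: set warm = false.
Every clause is now satisfied; up is unconstrained.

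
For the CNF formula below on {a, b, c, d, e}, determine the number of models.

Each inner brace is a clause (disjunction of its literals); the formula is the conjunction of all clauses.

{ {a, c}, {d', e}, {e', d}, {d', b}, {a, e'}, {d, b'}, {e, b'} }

5

There are 2^5 = 32 truth assignments over (a, b, c, d, e).
Split on d. With d = 1, the clauses containing d are satisfied and d' drops from the rest; 2 of the 2^4 = 16 assignments to the other variables satisfy what remains.
With d = 0, by the same count on the reduced clause set, 3 assignments work.
(One model: a=F, b=F, c=T, d=F, e=F.)
Total: 2 + 3 = 5.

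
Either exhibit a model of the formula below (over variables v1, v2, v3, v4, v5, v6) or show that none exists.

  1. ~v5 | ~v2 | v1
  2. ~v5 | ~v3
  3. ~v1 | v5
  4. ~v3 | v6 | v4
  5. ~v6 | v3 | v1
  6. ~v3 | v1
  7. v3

From the singleton clause (v3), v3 = 1.
From the singleton clause (~v5), v5 = 0.
From the singleton clause (~v1), v1 = 0.
That conflicts with the unit clause (v1).

UNSATISFIABLE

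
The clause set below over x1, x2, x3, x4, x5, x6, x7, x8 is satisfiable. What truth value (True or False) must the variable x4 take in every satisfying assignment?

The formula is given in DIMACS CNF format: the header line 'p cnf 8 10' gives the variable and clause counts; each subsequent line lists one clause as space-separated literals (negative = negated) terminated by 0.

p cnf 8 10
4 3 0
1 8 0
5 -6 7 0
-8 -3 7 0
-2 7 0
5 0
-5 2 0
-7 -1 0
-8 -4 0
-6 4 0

False

Suppose x4 = True.
Unit clause (x5) forces x5 = True.
Unit clause (x2) forces x2 = True.
Unit clause (x7) forces x7 = True.
Unit clause (¬x1) forces x1 = False.
Unit clause (x8) forces x8 = True.
That conflicts with the unit clause (¬x8).
So every satisfying assignment has x4 = False.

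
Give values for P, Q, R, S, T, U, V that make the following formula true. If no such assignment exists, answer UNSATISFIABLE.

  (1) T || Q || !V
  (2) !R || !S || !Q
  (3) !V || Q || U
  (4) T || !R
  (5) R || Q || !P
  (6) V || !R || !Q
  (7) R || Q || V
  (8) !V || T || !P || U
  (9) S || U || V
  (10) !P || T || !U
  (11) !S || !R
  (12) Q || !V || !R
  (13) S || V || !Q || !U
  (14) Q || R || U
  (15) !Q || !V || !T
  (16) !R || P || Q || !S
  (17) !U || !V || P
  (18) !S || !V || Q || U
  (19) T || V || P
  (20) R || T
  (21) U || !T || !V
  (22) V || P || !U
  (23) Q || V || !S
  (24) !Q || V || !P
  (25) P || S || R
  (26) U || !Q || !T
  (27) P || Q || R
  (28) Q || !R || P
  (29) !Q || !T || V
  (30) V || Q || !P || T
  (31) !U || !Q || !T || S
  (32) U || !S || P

P=true, Q=false, R=true, S=false, T=true, U=true, V=false

Case T = true:
Case S = false:
Case U = true:
From the singleton clause (!Q), Q = false.
Case R = true:
From the singleton clause (!V), V = false.
From the singleton clause (P), P = true.
Every clause now holds.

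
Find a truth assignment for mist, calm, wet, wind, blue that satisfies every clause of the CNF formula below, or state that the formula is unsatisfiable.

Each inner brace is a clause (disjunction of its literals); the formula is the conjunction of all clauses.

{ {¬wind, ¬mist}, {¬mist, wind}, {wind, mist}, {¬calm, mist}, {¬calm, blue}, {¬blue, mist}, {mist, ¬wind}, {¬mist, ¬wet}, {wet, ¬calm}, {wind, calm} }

UNSATISFIABLE

Suppose wind = False.
(¬mist) alone gives mist = False.
But (mist) is also a unit clause — contradiction.
That branch fails; take wind = True instead.
(¬mist) alone gives mist = False.
But (mist) is also a unit clause — contradiction.
Either choice for wind ends in contradiction.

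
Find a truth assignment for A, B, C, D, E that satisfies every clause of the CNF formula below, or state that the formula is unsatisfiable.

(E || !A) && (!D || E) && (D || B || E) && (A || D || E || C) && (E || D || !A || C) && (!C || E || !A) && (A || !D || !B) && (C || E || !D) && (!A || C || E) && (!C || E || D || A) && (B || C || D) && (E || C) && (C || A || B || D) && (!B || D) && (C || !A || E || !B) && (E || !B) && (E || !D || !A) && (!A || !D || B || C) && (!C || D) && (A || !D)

Case E = true:
Case B = true:
Unit clause (D) forces D = true.
Unit clause (A) forces A = true.
Every clause is now satisfied; C is unconstrained.

A ↦ true, B ↦ true, C ↦ true, D ↦ true, E ↦ true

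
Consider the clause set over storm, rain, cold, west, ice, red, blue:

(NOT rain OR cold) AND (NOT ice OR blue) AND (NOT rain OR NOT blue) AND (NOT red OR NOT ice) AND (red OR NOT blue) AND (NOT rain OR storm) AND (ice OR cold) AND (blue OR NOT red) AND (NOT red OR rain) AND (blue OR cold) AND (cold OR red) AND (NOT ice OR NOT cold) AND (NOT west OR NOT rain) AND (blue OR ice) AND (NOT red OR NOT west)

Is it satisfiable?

Try rain = false.
(NOT red) alone gives red = false.
(NOT blue) alone gives blue = false.
(NOT ice) alone gives ice = false.
But (ice) is also a unit clause — contradiction.
That branch fails; take rain = true instead.
(cold) alone gives cold = true.
(NOT blue) alone gives blue = false.
(NOT ice) alone gives ice = false.
But (ice) is also a unit clause — contradiction.
Neither rain = true nor rain = false works.
No assignment satisfies every clause.

No, unsatisfiable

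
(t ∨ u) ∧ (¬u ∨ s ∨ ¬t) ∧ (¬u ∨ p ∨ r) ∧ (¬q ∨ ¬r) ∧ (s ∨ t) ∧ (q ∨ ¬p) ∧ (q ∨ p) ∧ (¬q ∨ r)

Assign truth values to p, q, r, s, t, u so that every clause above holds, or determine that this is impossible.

UNSATISFIABLE

Branch on t: set t = True.
Branch on u: set u = False.
Branch on q: set q = False.
From the singleton clause (¬p), p = False.
Now (p) is unsatisfied and unit — conflict.
Backtrack on q: now try q = True.
From the singleton clause (¬r), r = False.
Now (r) is unsatisfied and unit — conflict.
Either choice for q ends in contradiction.
Backtrack on u: now try u = True.
From the singleton clause (s), s = True.
Branch on p: set p = True.
From the singleton clause (q), q = True.
From the singleton clause (¬r), r = False.
Now (r) is unsatisfied and unit — conflict.
Backtrack on p: now try p = False.
From the singleton clause (r), r = True.
From the singleton clause (¬q), q = False.
Now (q) is unsatisfied and unit — conflict.
Either choice for p ends in contradiction.
Either choice for u ends in contradiction.
Backtrack on t: now try t = False.
From the singleton clause (u), u = True.
From the singleton clause (s), s = True.
Branch on p: set p = True.
From the singleton clause (q), q = True.
From the singleton clause (¬r), r = False.
Now (r) is unsatisfied and unit — conflict.
Backtrack on p: now try p = False.
From the singleton clause (r), r = True.
From the singleton clause (¬q), q = False.
Now (q) is unsatisfied and unit — conflict.
Either choice for p ends in contradiction.
Either choice for t ends in contradiction.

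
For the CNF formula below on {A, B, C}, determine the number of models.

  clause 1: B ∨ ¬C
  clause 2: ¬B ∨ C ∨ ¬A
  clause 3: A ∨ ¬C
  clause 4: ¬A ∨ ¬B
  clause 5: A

1

There are 2^3 = 8 truth assignments over (A, B, C).
Check each against the 5 clauses (columns in the order A, B, C):
  F F F  ✗ fails (A)
  F F T  ✗ fails (B ∨ ¬C)
  F T F  ✗ fails (A)
  F T T  ✗ fails (A ∨ ¬C)
  T F F  ✓ satisfies all
  T F T  ✗ fails (B ∨ ¬C)
  T T F  ✗ fails (¬B ∨ C ∨ ¬A)
  T T T  ✗ fails (¬A ∨ ¬B)
1 of the 8 rows is a model.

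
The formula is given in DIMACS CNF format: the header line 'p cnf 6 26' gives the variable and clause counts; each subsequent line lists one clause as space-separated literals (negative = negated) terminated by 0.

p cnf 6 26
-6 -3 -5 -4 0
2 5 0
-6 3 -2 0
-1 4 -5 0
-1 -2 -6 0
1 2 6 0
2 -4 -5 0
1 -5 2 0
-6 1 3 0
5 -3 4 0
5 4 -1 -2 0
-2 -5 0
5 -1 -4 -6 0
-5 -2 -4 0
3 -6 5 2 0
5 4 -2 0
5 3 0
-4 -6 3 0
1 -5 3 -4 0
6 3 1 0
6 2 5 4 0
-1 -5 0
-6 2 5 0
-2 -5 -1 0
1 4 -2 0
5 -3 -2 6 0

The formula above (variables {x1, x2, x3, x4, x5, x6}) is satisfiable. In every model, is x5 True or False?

Suppose x5 = True.
From the singleton clause (¬x2), x2 = False.
From the singleton clause (¬x4), x4 = False.
From the singleton clause (¬x1), x1 = False.
That conflicts with the unit clause (x1).
So every satisfying assignment has x5 = False.

False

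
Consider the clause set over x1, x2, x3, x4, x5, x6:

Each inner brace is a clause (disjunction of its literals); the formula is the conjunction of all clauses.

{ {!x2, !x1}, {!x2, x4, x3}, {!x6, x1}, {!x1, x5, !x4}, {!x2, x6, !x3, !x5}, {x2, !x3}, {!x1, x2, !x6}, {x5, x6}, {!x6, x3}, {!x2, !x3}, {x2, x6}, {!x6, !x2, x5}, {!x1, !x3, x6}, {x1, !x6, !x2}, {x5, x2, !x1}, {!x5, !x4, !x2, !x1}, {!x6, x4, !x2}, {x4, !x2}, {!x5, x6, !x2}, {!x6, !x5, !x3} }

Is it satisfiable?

Branch on x2: set x2 = false.
Unit clause (!x3) forces x3 = false.
Unit clause (!x6) forces x6 = false.
But (x6) is also a unit clause — contradiction.
Backtrack on x2: now try x2 = true.
Unit clause (!x1) forces x1 = false.
Unit clause (!x6) forces x6 = false.
Unit clause (x5) forces x5 = true.
But (!x5) is also a unit clause — contradiction.
Both values of x2 lead to a conflict.
No assignment satisfies every clause.

Unsatisfiable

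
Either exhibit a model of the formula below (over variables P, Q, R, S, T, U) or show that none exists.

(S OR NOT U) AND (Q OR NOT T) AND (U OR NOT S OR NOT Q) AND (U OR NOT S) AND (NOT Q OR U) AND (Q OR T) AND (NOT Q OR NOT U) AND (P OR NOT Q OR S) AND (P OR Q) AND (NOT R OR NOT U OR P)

UNSATISFIABLE

Try S = true.
The clause (U) is unit, so U = true.
The clause (NOT Q) is unit, so Q = false.
The clause (NOT T) is unit, so T = false.
But (T) is also a unit clause — contradiction.
So S must be the other value — set S = false.
The clause (NOT U) is unit, so U = false.
The clause (NOT Q) is unit, so Q = false.
The clause (NOT T) is unit, so T = false.
But (T) is also a unit clause — contradiction.
Both values of S lead to a conflict.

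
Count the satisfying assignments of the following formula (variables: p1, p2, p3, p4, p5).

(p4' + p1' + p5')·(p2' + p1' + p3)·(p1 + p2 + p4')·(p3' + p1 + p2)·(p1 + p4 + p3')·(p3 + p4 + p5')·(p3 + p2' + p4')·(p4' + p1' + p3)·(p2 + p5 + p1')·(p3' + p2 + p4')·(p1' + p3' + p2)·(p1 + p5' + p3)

There are 2^5 = 32 truth assignments over (p1, p2, p3, p4, p5).
Split on p5. With p5 = 1, the clauses containing p5 are satisfied and p5' drops from the rest; 2 of the 2^4 = 16 assignments to the other variables satisfy what remains.
With p5 = 0, by the same count on the reduced clause set, 5 assignments work.
Total: 2 + 5 = 7.

7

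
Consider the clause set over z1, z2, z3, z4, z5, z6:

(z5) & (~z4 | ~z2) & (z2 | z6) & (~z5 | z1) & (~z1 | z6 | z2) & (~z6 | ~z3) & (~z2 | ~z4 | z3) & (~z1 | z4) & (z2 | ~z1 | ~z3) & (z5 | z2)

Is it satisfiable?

(z5) alone gives z5 = 1.
(z1) alone gives z1 = 1.
(z4) alone gives z4 = 1.
(~z2) alone gives z2 = 0.
(z6) alone gives z6 = 1.
(~z3) alone gives z3 = 0.
All clauses are satisfied.
A satisfying assignment: z1 ↦ 1; z2 ↦ 0; z3 ↦ 0; z4 ↦ 1; z5 ↦ 1; z6 ↦ 1.

Satisfiable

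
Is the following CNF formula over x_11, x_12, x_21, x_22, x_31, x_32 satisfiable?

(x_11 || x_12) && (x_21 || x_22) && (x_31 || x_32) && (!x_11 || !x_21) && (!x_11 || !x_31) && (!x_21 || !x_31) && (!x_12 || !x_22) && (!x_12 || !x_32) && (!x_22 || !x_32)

Unsatisfiable

Branch on x_11: set x_11 = true.
(!x_21) alone gives x_21 = false.
(x_22) alone gives x_22 = true.
(!x_31) alone gives x_31 = false.
(x_32) alone gives x_32 = true.
That conflicts with the unit clause (!x_32).
Backtrack on x_11: now try x_11 = false.
(x_12) alone gives x_12 = true.
(!x_22) alone gives x_22 = false.
(x_21) alone gives x_21 = true.
(!x_31) alone gives x_31 = false.
(x_32) alone gives x_32 = true.
That conflicts with the unit clause (!x_32).
Both values of x_11 lead to a conflict.
No assignment satisfies every clause.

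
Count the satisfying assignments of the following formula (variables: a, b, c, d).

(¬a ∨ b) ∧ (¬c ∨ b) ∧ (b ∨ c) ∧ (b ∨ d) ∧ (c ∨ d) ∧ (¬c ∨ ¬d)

There are 2^4 = 16 truth assignments over (a, b, c, d).
Check each against the 6 clauses (columns in the order a, b, c, d):
  F F F F  ✗ fails (b ∨ c)
  F F F T  ✗ fails (b ∨ c)
  F F T F  ✗ fails (¬c ∨ b)
  F F T T  ✗ fails (¬c ∨ b)
  F T F F  ✗ fails (c ∨ d)
  F T F T  ✓ satisfies all
  F T T F  ✓ satisfies all
  F T T T  ✗ fails (¬c ∨ ¬d)
  T F F F  ✗ fails (¬a ∨ b)
  T F F T  ✗ fails (¬a ∨ b)
  T F T F  ✗ fails (¬a ∨ b)
  T F T T  ✗ fails (¬a ∨ b)
  T T F F  ✗ fails (c ∨ d)
  T T F T  ✓ satisfies all
  T T T F  ✓ satisfies all
  T T T T  ✗ fails (¬c ∨ ¬d)
4 of the 16 rows are models.

4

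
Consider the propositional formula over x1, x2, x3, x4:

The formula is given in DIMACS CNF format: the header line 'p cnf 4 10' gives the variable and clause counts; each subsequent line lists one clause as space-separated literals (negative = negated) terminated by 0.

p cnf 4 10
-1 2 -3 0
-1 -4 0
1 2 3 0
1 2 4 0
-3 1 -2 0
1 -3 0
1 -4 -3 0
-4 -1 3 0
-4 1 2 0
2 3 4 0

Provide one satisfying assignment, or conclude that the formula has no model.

Try x1 = False.
From the singleton clause (¬x3), x3 = False.
From the singleton clause (x2), x2 = True.
No clause remains; x4 is free.

x1 ↦ False, x2 ↦ True, x3 ↦ False, x4 ↦ False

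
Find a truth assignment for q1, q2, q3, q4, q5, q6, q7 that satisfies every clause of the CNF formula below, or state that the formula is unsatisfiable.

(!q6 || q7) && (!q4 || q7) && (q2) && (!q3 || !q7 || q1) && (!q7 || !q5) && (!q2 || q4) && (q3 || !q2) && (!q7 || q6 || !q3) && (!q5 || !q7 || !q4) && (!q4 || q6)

q1 ↦ true; q2 ↦ true; q3 ↦ true; q4 ↦ true; q5 ↦ false; q6 ↦ true; q7 ↦ true

The clause (q2) is unit, so q2 = true.
The clause (q4) is unit, so q4 = true.
The clause (q7) is unit, so q7 = true.
The clause (!q5) is unit, so q5 = false.
The clause (q3) is unit, so q3 = true.
The clause (q1) is unit, so q1 = true.
The clause (q6) is unit, so q6 = true.
Every clause now holds.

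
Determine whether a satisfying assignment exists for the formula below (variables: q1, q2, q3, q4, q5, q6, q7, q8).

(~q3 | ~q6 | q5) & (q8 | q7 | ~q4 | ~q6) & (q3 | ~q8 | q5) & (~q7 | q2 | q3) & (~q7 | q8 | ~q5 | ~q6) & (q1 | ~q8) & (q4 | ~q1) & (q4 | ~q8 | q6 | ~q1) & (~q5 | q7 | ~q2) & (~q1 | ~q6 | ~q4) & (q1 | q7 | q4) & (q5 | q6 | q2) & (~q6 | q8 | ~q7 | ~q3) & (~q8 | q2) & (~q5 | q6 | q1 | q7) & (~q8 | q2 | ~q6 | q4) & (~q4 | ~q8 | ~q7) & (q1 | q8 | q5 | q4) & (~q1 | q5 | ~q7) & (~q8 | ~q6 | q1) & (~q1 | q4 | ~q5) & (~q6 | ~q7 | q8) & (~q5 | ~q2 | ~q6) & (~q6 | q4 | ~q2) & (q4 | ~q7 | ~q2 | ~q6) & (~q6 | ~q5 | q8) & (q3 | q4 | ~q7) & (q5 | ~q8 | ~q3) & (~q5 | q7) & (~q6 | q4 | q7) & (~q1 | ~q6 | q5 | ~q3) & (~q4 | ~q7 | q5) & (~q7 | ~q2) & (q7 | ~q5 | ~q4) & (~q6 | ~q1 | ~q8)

Yes

Suppose q1 = 0.
From the singleton clause (~q8), q8 = 0.
Suppose q7 = 0.
From the singleton clause (q4), q4 = 1.
From the singleton clause (~q6), q6 = 0.
From the singleton clause (~q5), q5 = 0.
From the singleton clause (q2), q2 = 1.
No clause remains; q3 is free.
A satisfying assignment: q1 ↦ 0, q2 ↦ 1, q3 ↦ 1, q4 ↦ 1, q5 ↦ 0, q6 ↦ 0, q7 ↦ 0, q8 ↦ 0.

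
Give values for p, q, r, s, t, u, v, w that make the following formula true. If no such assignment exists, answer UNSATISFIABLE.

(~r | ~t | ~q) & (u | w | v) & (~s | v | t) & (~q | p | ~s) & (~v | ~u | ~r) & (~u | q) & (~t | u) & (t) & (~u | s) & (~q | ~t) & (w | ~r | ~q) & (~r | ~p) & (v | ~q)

UNSATISFIABLE

Unit clause (t) forces t = 1.
Unit clause (u) forces u = 1.
Unit clause (q) forces q = 1.
That conflicts with the unit clause (~q).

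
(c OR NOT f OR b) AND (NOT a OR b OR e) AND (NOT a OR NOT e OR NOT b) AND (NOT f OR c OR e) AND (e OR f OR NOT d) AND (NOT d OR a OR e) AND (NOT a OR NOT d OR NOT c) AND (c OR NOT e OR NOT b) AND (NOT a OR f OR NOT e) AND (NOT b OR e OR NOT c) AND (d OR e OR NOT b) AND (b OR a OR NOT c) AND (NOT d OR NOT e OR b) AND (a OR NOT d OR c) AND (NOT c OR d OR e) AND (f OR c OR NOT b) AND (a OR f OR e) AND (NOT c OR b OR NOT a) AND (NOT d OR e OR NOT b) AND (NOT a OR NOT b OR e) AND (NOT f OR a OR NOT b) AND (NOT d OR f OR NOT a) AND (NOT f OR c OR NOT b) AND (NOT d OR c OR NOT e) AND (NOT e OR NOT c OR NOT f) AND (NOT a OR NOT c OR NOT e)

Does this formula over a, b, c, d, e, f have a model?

Branch on c: set c = true.
Branch on a: set a = false.
From the singleton clause (b), b = true.
From the singleton clause (e), e = true.
From the singleton clause (NOT f), f = false.
No clause remains; d is free.
A satisfying assignment: a: false; b: true; c: true; d: true; e: true; f: false.

Yes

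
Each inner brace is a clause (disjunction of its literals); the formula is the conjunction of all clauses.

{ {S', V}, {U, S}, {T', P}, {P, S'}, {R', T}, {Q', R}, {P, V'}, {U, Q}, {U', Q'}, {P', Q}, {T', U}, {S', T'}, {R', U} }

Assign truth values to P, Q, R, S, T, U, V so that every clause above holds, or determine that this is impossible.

Suppose S = 0.
The clause (U) is unit, so U = 1.
The clause (Q') is unit, so Q = 0.
The clause (P') is unit, so P = 0.
The clause (T') is unit, so T = 0.
The clause (R') is unit, so R = 0.
The clause (V') is unit, so V = 0.
All clauses are satisfied.

P ↦ 0,  Q ↦ 0,  R ↦ 0,  S ↦ 0,  T ↦ 0,  U ↦ 1,  V ↦ 0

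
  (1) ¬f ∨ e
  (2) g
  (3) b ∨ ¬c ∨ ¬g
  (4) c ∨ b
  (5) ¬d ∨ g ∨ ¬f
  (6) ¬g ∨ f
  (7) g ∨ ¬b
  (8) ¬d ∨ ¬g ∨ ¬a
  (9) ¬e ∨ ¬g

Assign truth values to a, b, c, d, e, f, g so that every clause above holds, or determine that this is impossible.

UNSATISFIABLE

Unit clause (g) forces g = True.
Unit clause (f) forces f = True.
Unit clause (e) forces e = True.
But (¬e) is also a unit clause — contradiction.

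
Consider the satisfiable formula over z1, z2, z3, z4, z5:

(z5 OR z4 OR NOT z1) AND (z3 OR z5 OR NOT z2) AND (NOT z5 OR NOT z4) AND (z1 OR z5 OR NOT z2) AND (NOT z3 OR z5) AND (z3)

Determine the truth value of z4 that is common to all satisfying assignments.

False

Suppose z4 = true.
From the singleton clause (NOT z5), z5 = false.
From the singleton clause (NOT z3), z3 = false.
That conflicts with the unit clause (z3).
So every satisfying assignment has z4 = False.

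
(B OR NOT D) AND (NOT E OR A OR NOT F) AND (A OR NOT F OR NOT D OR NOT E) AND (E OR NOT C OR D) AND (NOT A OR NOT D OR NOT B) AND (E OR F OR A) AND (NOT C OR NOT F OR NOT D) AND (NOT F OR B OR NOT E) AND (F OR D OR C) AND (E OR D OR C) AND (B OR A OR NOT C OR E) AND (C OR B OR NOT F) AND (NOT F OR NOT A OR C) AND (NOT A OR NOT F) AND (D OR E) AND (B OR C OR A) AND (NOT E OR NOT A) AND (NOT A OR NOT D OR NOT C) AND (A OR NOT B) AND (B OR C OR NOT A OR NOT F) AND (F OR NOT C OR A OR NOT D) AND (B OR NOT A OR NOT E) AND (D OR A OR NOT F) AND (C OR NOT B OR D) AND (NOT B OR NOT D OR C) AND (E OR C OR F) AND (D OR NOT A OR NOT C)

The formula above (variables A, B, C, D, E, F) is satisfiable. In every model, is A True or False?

Suppose A = true.
Unit clause (NOT F) forces F = false.
Unit clause (NOT E) forces E = false.
Unit clause (D) forces D = true.
Unit clause (B) forces B = true.
Now (NOT B) is unsatisfied and unit — conflict.
So every satisfying assignment has A = False.

False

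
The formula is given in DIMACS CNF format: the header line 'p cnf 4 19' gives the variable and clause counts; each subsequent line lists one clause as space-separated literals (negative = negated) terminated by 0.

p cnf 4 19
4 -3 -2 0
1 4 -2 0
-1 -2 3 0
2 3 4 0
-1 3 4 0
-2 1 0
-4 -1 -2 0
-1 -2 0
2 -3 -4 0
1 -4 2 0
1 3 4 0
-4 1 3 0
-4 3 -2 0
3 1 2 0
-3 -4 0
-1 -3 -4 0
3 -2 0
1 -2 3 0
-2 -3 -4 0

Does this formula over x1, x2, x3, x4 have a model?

Satisfiable

Try x2 = False.
Try x3 = True.
The clause (¬x4) is unit, so x4 = False.
All clauses hold; x1 can take either value.
A satisfying assignment: x1: True, x2: False, x3: True, x4: False.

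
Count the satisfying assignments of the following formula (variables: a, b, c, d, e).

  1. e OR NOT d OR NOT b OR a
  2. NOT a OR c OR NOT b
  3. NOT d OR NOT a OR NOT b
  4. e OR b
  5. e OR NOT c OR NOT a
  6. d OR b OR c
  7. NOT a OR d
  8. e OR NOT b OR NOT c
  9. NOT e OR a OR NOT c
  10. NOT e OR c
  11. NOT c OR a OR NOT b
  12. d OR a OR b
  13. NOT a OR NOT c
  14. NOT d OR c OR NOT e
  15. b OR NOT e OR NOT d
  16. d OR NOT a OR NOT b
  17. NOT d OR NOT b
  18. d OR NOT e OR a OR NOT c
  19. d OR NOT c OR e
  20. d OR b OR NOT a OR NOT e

There are 2^5 = 32 truth assignments over (a, b, c, d, e).
Split on c. With c = true, the clauses containing c are satisfied and NOT c drops from the rest; 0 of the 2^4 = 16 assignments to the other variables satisfy what remains.
With c = false, by the same count on the reduced clause set, 1 assignment works.
(One model: a=F, b=T, c=F, d=F, e=F.)
Total: 0 + 1 = 1.

1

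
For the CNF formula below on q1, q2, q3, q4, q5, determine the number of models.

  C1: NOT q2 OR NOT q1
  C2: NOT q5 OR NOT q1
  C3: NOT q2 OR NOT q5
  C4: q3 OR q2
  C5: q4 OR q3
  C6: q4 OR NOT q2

There are 2^5 = 32 truth assignments over (q1, q2, q3, q4, q5).
Split on q4. With q4 = true, the clauses containing q4 are satisfied and NOT q4 drops from the rest; 5 of the 2^4 = 16 assignments to the other variables satisfy what remains.
With q4 = false, by the same count on the reduced clause set, 3 assignments work.
(One model: q1=F, q2=F, q3=T, q4=F, q5=F.)
Total: 5 + 3 = 8.

8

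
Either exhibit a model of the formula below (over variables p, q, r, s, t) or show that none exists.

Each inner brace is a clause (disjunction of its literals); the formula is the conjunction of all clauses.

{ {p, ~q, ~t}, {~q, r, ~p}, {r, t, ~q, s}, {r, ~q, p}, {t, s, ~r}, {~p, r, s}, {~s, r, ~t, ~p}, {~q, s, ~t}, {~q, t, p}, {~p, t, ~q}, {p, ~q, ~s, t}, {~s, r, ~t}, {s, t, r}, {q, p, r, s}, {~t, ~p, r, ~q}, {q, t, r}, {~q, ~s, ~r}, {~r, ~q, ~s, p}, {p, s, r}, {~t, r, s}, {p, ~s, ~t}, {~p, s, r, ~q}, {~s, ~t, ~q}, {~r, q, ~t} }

Case p = 0:
Case q = 0:
Case r = 1:
The clause (~t) is unit, so t = 0.
The clause (s) is unit, so s = 1.
All clauses are satisfied.

p ↦ 0; q ↦ 0; r ↦ 1; s ↦ 1; t ↦ 0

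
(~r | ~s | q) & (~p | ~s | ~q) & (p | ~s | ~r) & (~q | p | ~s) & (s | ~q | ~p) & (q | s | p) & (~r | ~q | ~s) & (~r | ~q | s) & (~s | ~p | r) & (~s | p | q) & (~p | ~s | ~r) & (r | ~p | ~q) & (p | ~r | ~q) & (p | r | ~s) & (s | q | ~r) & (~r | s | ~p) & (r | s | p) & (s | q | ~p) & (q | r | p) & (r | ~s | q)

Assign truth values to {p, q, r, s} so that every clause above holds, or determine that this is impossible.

Branch on r: set r = 0.
Branch on s: set s = 0.
Unit clause (p) forces p = 1.
Unit clause (~q) forces q = 0.
But (q) is also a unit clause — contradiction.
So s must be the other value — set s = 1.
Unit clause (~p) forces p = 0.
But (p) is also a unit clause — contradiction.
Both values of s lead to a conflict.
So r must be the other value — set r = 1.
Branch on s: set s = 0.
Unit clause (~q) forces q = 0.
But (q) is also a unit clause — contradiction.
So s must be the other value — set s = 1.
Unit clause (q) forces q = 1.
But (~q) is also a unit clause — contradiction.
Both values of s lead to a conflict.
Both values of r lead to a conflict.

UNSATISFIABLE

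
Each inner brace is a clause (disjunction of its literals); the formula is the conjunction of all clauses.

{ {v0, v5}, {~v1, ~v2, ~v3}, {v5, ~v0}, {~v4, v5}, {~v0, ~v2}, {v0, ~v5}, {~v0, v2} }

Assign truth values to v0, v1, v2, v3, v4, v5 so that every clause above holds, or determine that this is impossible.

Try v0 = 1.
From the singleton clause (v5), v5 = 1.
From the singleton clause (~v2), v2 = 0.
That conflicts with the unit clause (v2).
Undo v0 and try v0 = 0.
From the singleton clause (v5), v5 = 1.
That conflicts with the unit clause (~v5).
Both values of v0 lead to a conflict.

UNSATISFIABLE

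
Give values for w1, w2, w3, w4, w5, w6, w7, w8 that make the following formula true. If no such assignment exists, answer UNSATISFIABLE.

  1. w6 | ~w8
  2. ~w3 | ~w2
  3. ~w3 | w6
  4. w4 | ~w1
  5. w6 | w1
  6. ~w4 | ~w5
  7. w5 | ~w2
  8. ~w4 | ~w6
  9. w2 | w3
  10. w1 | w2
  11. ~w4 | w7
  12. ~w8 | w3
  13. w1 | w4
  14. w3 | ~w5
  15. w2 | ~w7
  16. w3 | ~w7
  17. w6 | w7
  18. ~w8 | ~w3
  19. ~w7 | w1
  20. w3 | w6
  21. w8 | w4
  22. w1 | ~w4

Suppose w6 = 1.
Unit clause (~w4) forces w4 = 0.
Unit clause (~w1) forces w1 = 0.
That conflicts with the unit clause (w1).
So w6 must be the other value — set w6 = 0.
Unit clause (~w8) forces w8 = 0.
Unit clause (~w3) forces w3 = 0.
That conflicts with the unit clause (w3).
Both values of w6 lead to a conflict.

UNSATISFIABLE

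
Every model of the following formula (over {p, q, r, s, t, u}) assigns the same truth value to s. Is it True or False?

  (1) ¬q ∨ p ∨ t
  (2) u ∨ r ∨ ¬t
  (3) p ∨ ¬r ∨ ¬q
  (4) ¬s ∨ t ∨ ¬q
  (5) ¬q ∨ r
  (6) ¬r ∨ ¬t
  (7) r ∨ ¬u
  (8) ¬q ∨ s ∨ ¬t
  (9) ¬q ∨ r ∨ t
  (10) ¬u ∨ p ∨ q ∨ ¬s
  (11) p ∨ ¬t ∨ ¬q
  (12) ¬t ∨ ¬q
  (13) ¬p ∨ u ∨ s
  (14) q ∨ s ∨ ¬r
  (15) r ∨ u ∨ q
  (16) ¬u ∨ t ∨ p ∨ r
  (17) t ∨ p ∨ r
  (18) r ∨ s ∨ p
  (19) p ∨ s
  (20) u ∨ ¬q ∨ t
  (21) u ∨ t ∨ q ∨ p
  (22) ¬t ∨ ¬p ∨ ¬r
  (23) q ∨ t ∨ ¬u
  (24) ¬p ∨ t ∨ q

Suppose s = True.
Try t = True.
From the singleton clause (¬r), r = False.
From the singleton clause (u), u = True.
Now (¬u) is unsatisfied and unit — conflict.
Backtrack on t: now try t = False.
From the singleton clause (¬q), q = False.
From the singleton clause (¬u), u = False.
From the singleton clause (r), r = True.
From the singleton clause (p), p = True.
Now (¬p) is unsatisfied and unit — conflict.
Both values of t lead to a conflict.
So every satisfying assignment has s = False.

False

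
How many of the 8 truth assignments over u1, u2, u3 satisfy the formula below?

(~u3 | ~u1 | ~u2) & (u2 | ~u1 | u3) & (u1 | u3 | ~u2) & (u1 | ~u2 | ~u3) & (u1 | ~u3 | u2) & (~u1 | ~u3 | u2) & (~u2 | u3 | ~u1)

There are 2^3 = 8 truth assignments over (u1, u2, u3).
Check each against the 7 clauses (columns in the order u1, u2, u3):
  F F F  ✓ satisfies all
  F F T  ✗ fails (u1 | ~u3 | u2)
  F T F  ✗ fails (u1 | u3 | ~u2)
  F T T  ✗ fails (u1 | ~u2 | ~u3)
  T F F  ✗ fails (u2 | ~u1 | u3)
  T F T  ✗ fails (~u1 | ~u3 | u2)
  T T F  ✗ fails (~u2 | u3 | ~u1)
  T T T  ✗ fails (~u3 | ~u1 | ~u2)
1 of the 8 rows is a model.

1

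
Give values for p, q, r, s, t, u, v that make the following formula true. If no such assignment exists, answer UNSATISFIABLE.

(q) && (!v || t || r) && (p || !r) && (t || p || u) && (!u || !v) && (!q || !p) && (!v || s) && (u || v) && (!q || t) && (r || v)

(q) alone gives q = true.
(!p) alone gives p = false.
(!r) alone gives r = false.
(t) alone gives t = true.
(v) alone gives v = true.
(!u) alone gives u = false.
(s) alone gives s = true.
Every clause now holds.

p ↦ false; q ↦ true; r ↦ false; s ↦ true; t ↦ true; u ↦ false; v ↦ true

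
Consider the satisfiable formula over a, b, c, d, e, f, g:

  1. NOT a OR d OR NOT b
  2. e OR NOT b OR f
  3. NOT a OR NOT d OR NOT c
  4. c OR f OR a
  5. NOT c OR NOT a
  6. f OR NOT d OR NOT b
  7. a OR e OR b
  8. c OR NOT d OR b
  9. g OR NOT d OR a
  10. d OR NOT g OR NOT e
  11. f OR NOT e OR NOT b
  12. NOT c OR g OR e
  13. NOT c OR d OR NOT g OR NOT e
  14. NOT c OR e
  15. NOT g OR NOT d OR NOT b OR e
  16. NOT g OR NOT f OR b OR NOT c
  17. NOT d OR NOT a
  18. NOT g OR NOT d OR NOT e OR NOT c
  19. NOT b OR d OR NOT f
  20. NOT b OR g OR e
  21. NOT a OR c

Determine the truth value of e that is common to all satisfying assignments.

True

Suppose e = false.
Unit clause (NOT c) forces c = false.
Unit clause (NOT a) forces a = false.
Unit clause (f) forces f = true.
Unit clause (b) forces b = true.
Unit clause (d) forces d = true.
Unit clause (g) forces g = true.
But (NOT g) is also a unit clause — contradiction.
So every satisfying assignment has e = True.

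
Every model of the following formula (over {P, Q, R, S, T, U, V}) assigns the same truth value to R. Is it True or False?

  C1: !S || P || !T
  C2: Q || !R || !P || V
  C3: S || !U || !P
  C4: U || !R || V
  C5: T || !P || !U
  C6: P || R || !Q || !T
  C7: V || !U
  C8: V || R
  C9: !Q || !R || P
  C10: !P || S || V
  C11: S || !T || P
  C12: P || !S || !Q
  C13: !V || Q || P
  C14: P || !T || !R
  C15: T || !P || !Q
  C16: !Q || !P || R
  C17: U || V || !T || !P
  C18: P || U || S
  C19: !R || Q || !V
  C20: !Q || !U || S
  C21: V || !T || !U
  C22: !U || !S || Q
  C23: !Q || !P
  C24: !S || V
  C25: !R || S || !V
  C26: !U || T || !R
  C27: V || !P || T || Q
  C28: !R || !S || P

Suppose R = true.
Try U = true.
The clause (V) is unit, so V = true.
The clause (Q) is unit, so Q = true.
The clause (P) is unit, so P = true.
That conflicts with the unit clause (!P).
So U must be the other value — set U = false.
The clause (V) is unit, so V = true.
The clause (Q) is unit, so Q = true.
The clause (P) is unit, so P = true.
That conflicts with the unit clause (!P).
Either choice for U ends in contradiction.
So every satisfying assignment has R = False.

False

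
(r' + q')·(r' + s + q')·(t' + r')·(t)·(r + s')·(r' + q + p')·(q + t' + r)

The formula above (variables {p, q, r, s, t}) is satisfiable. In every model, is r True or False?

False

Suppose r = 1.
From the singleton clause (q'), q = 0.
From the singleton clause (t'), t = 0.
Now (t) is unsatisfied and unit — conflict.
So every satisfying assignment has r = False.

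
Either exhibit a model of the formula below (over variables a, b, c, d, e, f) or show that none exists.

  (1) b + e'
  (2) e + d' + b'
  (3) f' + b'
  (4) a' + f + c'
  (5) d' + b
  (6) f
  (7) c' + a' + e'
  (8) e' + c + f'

Unit clause (f) forces f = 1.
Unit clause (b') forces b = 0.
Unit clause (e') forces e = 0.
Unit clause (d') forces d = 0.
Every clause is now satisfied; a, c are unconstrained.

a: 0; b: 0; c: 0; d: 0; e: 0; f: 1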